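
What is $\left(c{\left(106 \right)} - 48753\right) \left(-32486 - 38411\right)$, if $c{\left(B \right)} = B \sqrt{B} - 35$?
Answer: $3458922836 - 7515082 \sqrt{106} \approx 3.3816 \cdot 10^{9}$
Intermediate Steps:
$c{\left(B \right)} = -35 + B^{\frac{3}{2}}$ ($c{\left(B \right)} = B^{\frac{3}{2}} - 35 = -35 + B^{\frac{3}{2}}$)
$\left(c{\left(106 \right)} - 48753\right) \left(-32486 - 38411\right) = \left(\left(-35 + 106^{\frac{3}{2}}\right) - 48753\right) \left(-32486 - 38411\right) = \left(\left(-35 + 106 \sqrt{106}\right) - 48753\right) \left(-70897\right) = \left(-48788 + 106 \sqrt{106}\right) \left(-70897\right) = 3458922836 - 7515082 \sqrt{106}$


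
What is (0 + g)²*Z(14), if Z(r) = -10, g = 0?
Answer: 0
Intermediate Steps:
(0 + g)²*Z(14) = (0 + 0)²*(-10) = 0²*(-10) = 0*(-10) = 0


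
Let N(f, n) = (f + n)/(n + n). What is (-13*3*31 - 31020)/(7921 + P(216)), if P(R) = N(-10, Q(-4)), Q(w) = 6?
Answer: -96687/23762 ≈ -4.0690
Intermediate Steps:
N(f, n) = (f + n)/(2*n) (N(f, n) = (f + n)/((2*n)) = (f + n)*(1/(2*n)) = (f + n)/(2*n))
P(R) = -1/3 (P(R) = (1/2)*(-10 + 6)/6 = (1/2)*(1/6)*(-4) = -1/3)
(-13*3*31 - 31020)/(7921 + P(216)) = (-13*3*31 - 31020)/(7921 - 1/3) = (-39*31 - 31020)/(23762/3) = (-1209 - 31020)*(3/23762) = -32229*3/23762 = -96687/23762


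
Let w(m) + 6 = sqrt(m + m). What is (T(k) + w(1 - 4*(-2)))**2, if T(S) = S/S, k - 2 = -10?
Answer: 43 - 30*sqrt(2) ≈ 0.57359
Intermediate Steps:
k = -8 (k = 2 - 10 = -8)
T(S) = 1
w(m) = -6 + sqrt(2)*sqrt(m) (w(m) = -6 + sqrt(m + m) = -6 + sqrt(2*m) = -6 + sqrt(2)*sqrt(m))
(T(k) + w(1 - 4*(-2)))**2 = (1 + (-6 + sqrt(2)*sqrt(1 - 4*(-2))))**2 = (1 + (-6 + sqrt(2)*sqrt(1 + 8)))**2 = (1 + (-6 + sqrt(2)*sqrt(9)))**2 = (1 + (-6 + sqrt(2)*3))**2 = (1 + (-6 + 3*sqrt(2)))**2 = (-5 + 3*sqrt(2))**2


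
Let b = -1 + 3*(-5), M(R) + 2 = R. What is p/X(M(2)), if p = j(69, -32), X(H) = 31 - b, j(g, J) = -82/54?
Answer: -41/1269 ≈ -0.032309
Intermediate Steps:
j(g, J) = -41/27 (j(g, J) = -82*1/54 = -41/27)
M(R) = -2 + R
b = -16 (b = -1 - 15 = -16)
X(H) = 47 (X(H) = 31 - 1*(-16) = 31 + 16 = 47)
p = -41/27 ≈ -1.5185
p/X(M(2)) = -41/27/47 = -41/27*1/47 = -41/1269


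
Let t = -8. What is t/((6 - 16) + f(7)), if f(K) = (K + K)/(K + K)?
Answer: 8/9 ≈ 0.88889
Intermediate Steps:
f(K) = 1 (f(K) = (2*K)/((2*K)) = (2*K)*(1/(2*K)) = 1)
t/((6 - 16) + f(7)) = -8/((6 - 16) + 1) = -8/(-10 + 1) = -8/(-9) = -8*(-⅑) = 8/9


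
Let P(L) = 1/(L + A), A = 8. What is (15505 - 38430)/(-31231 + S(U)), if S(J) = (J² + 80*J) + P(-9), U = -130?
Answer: 22925/24732 ≈ 0.92694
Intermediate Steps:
P(L) = 1/(8 + L) (P(L) = 1/(L + 8) = 1/(8 + L))
S(J) = -1 + J² + 80*J (S(J) = (J² + 80*J) + 1/(8 - 9) = (J² + 80*J) + 1/(-1) = (J² + 80*J) - 1 = -1 + J² + 80*J)
(15505 - 38430)/(-31231 + S(U)) = (15505 - 38430)/(-31231 + (-1 + (-130)² + 80*(-130))) = -22925/(-31231 + (-1 + 16900 - 10400)) = -22925/(-31231 + 6499) = -22925/(-24732) = -22925*(-1/24732) = 22925/24732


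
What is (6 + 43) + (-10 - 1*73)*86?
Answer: -7089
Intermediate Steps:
(6 + 43) + (-10 - 1*73)*86 = 49 + (-10 - 73)*86 = 49 - 83*86 = 49 - 7138 = -7089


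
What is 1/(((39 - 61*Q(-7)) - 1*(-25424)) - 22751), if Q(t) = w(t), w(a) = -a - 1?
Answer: 1/2346 ≈ 0.00042626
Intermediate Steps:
w(a) = -1 - a
Q(t) = -1 - t
1/(((39 - 61*Q(-7)) - 1*(-25424)) - 22751) = 1/(((39 - 61*(-1 - 1*(-7))) - 1*(-25424)) - 22751) = 1/(((39 - 61*(-1 + 7)) + 25424) - 22751) = 1/(((39 - 61*6) + 25424) - 22751) = 1/(((39 - 366) + 25424) - 22751) = 1/((-327 + 25424) - 22751) = 1/(25097 - 22751) = 1/2346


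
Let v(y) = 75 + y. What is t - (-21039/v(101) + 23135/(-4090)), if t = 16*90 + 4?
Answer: 112957023/71984 ≈ 1569.2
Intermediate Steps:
t = 1444 (t = 1440 + 4 = 1444)
t - (-21039/v(101) + 23135/(-4090)) = 1444 - (-21039/(75 + 101) + 23135/(-4090)) = 1444 - (-21039/176 + 23135*(-1/4090)) = 1444 - (-21039*1/176 - 4627/818) = 1444 - (-21039/176 - 4627/818) = 1444 - 1*(-9012127/71984) = 1444 + 9012127/71984 = 112957023/71984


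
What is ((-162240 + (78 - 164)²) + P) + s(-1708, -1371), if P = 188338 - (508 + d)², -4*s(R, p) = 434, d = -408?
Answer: 46771/2 ≈ 23386.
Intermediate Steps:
s(R, p) = -217/2 (s(R, p) = -¼*434 = -217/2)
P = 178338 (P = 188338 - (508 - 408)² = 188338 - 1*100² = 188338 - 1*10000 = 188338 - 10000 = 178338)
((-162240 + (78 - 164)²) + P) + s(-1708, -1371) = ((-162240 + (78 - 164)²) + 178338) - 217/2 = ((-162240 + (-86)²) + 178338) - 217/2 = ((-162240 + 7396) + 178338) - 217/2 = (-154844 + 178338) - 217/2 = 23494 - 217/2 = 46771/2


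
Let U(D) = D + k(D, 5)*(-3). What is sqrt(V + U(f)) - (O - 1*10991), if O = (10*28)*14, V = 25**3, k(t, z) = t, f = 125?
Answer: 7071 + 5*sqrt(615) ≈ 7195.0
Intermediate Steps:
V = 15625
U(D) = -2*D (U(D) = D + D*(-3) = D - 3*D = -2*D)
O = 3920 (O = 280*14 = 3920)
sqrt(V + U(f)) - (O - 1*10991) = sqrt(15625 - 2*125) - (3920 - 1*10991) = sqrt(15625 - 250) - (3920 - 10991) = sqrt(15375) - 1*(-7071) = 5*sqrt(615) + 7071 = 7071 + 5*sqrt(615)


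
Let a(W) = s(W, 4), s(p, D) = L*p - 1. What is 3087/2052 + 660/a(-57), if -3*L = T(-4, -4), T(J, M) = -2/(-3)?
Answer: 92689/1596 ≈ 58.076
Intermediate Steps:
T(J, M) = ⅔ (T(J, M) = -2*(-⅓) = ⅔)
L = -2/9 (L = -⅓*⅔ = -2/9 ≈ -0.22222)
s(p, D) = -1 - 2*p/9 (s(p, D) = -2*p/9 - 1 = -1 - 2*p/9)
a(W) = -1 - 2*W/9
3087/2052 + 660/a(-57) = 3087/2052 + 660/(-1 - 2/9*(-57)) = 3087*(1/2052) + 660/(-1 + 38/3) = 343/228 + 660/(35/3) = 343/228 + 660*(3/35) = 343/228 + 396/7 = 92689/1596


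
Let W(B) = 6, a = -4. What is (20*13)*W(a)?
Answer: 1560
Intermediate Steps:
(20*13)*W(a) = (20*13)*6 = 260*6 = 1560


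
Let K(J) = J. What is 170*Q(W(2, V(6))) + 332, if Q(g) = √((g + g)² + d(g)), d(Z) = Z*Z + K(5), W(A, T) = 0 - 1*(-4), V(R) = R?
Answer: 332 + 170*√85 ≈ 1899.3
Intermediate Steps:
W(A, T) = 4 (W(A, T) = 0 + 4 = 4)
d(Z) = 5 + Z² (d(Z) = Z*Z + 5 = Z² + 5 = 5 + Z²)
Q(g) = √(5 + 5*g²) (Q(g) = √((g + g)² + (5 + g²)) = √((2*g)² + (5 + g²)) = √(4*g² + (5 + g²)) = √(5 + 5*g²))
170*Q(W(2, V(6))) + 332 = 170*√(5 + 5*4²) + 332 = 170*√(5 + 5*16) + 332 = 170*√(5 + 80) + 332 = 170*√85 + 332 = 332 + 170*√85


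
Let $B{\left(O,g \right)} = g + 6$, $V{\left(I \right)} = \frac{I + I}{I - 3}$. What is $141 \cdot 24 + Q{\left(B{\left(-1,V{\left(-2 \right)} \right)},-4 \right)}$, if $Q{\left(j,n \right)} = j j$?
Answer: $\frac{85756}{25} \approx 3430.2$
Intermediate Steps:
$V{\left(I \right)} = \frac{2 I}{-3 + I}$
$B{\left(O,g \right)} = 6 + g$
$Q{\left(j,n \right)} = j^{2}$
$141 \cdot 24 + Q{\left(B{\left(-1,V{\left(-2 \right)} \right)},-4 \right)} = 141 \cdot 24 + \left(6 + 2 \left(-2\right) \frac{1}{-3 - 2}\right)^{2} = 3384 + \left(6 + 2 \left(-2\right) \frac{1}{-5}\right)^{2} = 3384 + \left(6 + 2 \left(-2\right) \left(- \frac{1}{5}\right)\right)^{2} = 3384 + \left(6 + \frac{4}{5}\right)^{2} = 3384 + \left(\frac{34}{5}\right)^{2} = 3384 + \frac{1156}{25} = \frac{85756}{25}$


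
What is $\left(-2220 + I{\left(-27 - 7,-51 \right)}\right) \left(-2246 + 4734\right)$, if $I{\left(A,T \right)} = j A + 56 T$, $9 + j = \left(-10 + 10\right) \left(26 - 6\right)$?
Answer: $-11867760$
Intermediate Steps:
$j = -9$ ($j = -9 + \left(-10 + 10\right) \left(26 - 6\right) = -9 + 0 \cdot 20 = -9 + 0 = -9$)
$I{\left(A,T \right)} = - 9 A + 56 T$
$\left(-2220 + I{\left(-27 - 7,-51 \right)}\right) \left(-2246 + 4734\right) = \left(-2220 - \left(2856 + 9 \left(-27 - 7\right)\right)\right) \left(-2246 + 4734\right) = \left(-2220 - 2550\right) 2488 = \left(-4770\right) 2488 = -11867760$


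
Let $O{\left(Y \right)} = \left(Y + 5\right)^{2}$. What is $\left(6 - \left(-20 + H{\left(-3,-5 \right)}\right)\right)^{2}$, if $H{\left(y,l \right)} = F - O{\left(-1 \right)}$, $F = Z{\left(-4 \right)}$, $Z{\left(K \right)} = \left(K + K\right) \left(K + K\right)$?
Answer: $484$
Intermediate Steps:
$Z{\left(K \right)} = 4 K^{2}$ ($Z{\left(K \right)} = 2 K 2 K = 4 K^{2}$)
$F = 64$ ($F = 4 \left(-4\right)^{2} = 4 \cdot 16 = 64$)
$O{\left(Y \right)} = \left(5 + Y\right)^{2}$
$H{\left(y,l \right)} = 48$ ($H{\left(y,l \right)} = 64 - \left(5 - 1\right)^{2} = 64 - 4^{2} = 64 - 16 = 48$)
$\left(6 - \left(-20 + H{\left(-3,-5 \right)}\right)\right)^{2} = \left(6 + \left(20 - 48\right)\right)^{2} = \left(6 - 28\right)^{2} = \left(-22\right)^{2} = 484$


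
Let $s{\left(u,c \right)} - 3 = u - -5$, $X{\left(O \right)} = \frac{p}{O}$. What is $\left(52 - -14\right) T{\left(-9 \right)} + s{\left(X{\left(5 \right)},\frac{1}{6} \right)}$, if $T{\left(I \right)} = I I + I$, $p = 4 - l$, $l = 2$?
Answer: $\frac{23802}{5} \approx 4760.4$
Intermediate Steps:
$p = 2$ ($p = 4 - 2 = 2$)
$X{\left(O \right)} = \frac{2}{O}$
$s{\left(u,c \right)} = 8 + u$ ($s{\left(u,c \right)} = 3 + \left(u - -5\right) = 3 + \left(u + 5\right) = 3 + \left(5 + u\right) = 8 + u$)
$T{\left(I \right)} = I + I^{2}$ ($T{\left(I \right)} = I^{2} + I = I + I^{2}$)
$\left(52 - -14\right) T{\left(-9 \right)} + s{\left(X{\left(5 \right)},\frac{1}{6} \right)} = \left(52 - -14\right) \left(- 9 \left(1 - 9\right)\right) + \left(8 + \frac{2}{5}\right) = \left(52 + 14\right) \left(\left(-9\right) \left(-8\right)\right) + \left(8 + 2 \cdot \frac{1}{5}\right) = 66 \cdot 72 + \left(8 + \frac{2}{5}\right) = 4752 + \frac{42}{5} = \frac{23802}{5}$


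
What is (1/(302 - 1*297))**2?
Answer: 1/25 ≈ 0.040000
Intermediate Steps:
(1/(302 - 1*297))**2 = (1/(302 - 297))**2 = (1/5)**2 = 1/25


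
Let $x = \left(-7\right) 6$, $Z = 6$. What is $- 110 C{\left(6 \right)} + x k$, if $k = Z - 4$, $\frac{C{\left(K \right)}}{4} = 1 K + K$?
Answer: $-5364$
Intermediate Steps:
$x = -42$
$C{\left(K \right)} = 8 K$ ($C{\left(K \right)} = 4 \left(1 K + K\right) = 4 \left(K + K\right) = 4 \cdot 2 K = 8 K$)
$k = 2$ ($k = 6 - 4 = 2$)
$- 110 C{\left(6 \right)} + x k = - 110 \cdot 8 \cdot 6 - 84 = \left(-110\right) 48 - 84 = -5280 - 84 = -5364$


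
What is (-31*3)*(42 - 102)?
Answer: 5580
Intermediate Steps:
(-31*3)*(42 - 102) = -93*(-60) = 5580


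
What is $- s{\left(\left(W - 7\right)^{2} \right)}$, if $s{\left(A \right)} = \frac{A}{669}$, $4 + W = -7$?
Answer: $- \frac{108}{223} \approx -0.4843$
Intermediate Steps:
$W = -11$ ($W = -4 - 7 = -11$)
$s{\left(A \right)} = \frac{A}{669}$ ($s{\left(A \right)} = A \frac{1}{669} = \frac{A}{669}$)
$- s{\left(\left(W - 7\right)^{2} \right)} = - \frac{\left(-11 - 7\right)^{2}}{669} = - \frac{\left(-18\right)^{2}}{669} = - \frac{324}{669} = \left(-1\right) \frac{108}{223} = - \frac{108}{223}$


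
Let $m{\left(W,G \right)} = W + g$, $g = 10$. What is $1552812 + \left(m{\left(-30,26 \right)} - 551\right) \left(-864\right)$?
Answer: $2046156$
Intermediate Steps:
$m{\left(W,G \right)} = 10 + W$ ($m{\left(W,G \right)} = W + 10 = 10 + W$)
$1552812 + \left(m{\left(-30,26 \right)} - 551\right) \left(-864\right) = 1552812 + \left(\left(10 - 30\right) - 551\right) \left(-864\right) = 1552812 + \left(-20 - 551\right) \left(-864\right) = 1552812 - -493344 = 1552812 + 493344 = 2046156$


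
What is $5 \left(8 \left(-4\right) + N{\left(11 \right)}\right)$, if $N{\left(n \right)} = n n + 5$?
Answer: $470$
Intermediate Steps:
$N{\left(n \right)} = 5 + n^{2}$ ($N{\left(n \right)} = n^{2} + 5 = 5 + n^{2}$)
$5 \left(8 \left(-4\right) + N{\left(11 \right)}\right) = 5 \left(8 \left(-4\right) + \left(5 + 11^{2}\right)\right) = 5 \left(-32 + \left(5 + 121\right)\right) = 5 \left(-32 + 126\right) = 5 \cdot 94 = 470$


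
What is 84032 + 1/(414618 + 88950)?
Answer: 42315826177/503568 ≈ 84032.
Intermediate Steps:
84032 + 1/(414618 + 88950) = 84032 + 1/503568 = 42315826177/503568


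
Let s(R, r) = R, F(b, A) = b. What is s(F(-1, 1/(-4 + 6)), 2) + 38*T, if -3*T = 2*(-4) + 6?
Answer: 73/3 ≈ 24.333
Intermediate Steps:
T = ⅔ (T = -(2*(-4) + 6)/3 = -(-8 + 6)/3 = -⅓*(-2) = ⅔ ≈ 0.66667)
s(F(-1, 1/(-4 + 6)), 2) + 38*T = -1 + 38*(⅔) = -1 + 76/3 = 73/3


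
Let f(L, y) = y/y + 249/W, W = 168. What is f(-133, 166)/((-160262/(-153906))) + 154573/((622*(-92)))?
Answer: -22446685/70700252 ≈ -0.31749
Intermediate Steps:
f(L, y) = 139/56 (f(L, y) = y/y + 249/168 = 1 + 249*(1/168) = 1 + 83/56 = 139/56)
f(-133, 166)/((-160262/(-153906))) + 154573/((622*(-92))) = 139/(56*((-160262/(-153906)))) + 154573/((622*(-92))) = 139/(56*((-160262*(-1/153906)))) + 154573/(-57224) = 139/(56*(353/339)) + 154573*(-1/57224) = (139/56)*(339/353) - 154573/57224 = 47121/19768 - 154573/57224 = -22446685/70700252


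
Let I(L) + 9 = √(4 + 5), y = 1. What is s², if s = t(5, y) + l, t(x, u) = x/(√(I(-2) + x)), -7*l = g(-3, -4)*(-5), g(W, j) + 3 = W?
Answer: -325/49 + 300*I/7 ≈ -6.6327 + 42.857*I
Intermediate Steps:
g(W, j) = -3 + W
I(L) = -6 (I(L) = -9 + √(4 + 5) = -9 + √9 = -9 + 3 = -6)
l = -30/7 (l = -(-3 - 3)*(-5)/7 = -(-6)*(-5)/7 = -⅐*30 = -30/7 ≈ -4.2857)
t(x, u) = x/√(-6 + x) (t(x, u) = x/(√(-6 + x)) = x/√(-6 + x))
s = -30/7 - 5*I (s = 5/√(-6 + 5) - 30/7 = 5/√(-1) - 30/7 = 5*(-I) - 30/7 = -5*I - 30/7 = -30/7 - 5*I ≈ -4.2857 - 5.0*I)
s² = (-30/7 - 5*I)²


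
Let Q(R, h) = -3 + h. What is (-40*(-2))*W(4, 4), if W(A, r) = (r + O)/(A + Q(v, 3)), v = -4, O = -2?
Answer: 40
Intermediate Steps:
W(A, r) = (-2 + r)/A (W(A, r) = (r - 2)/(A + (-3 + 3)) = (-2 + r)/(A + 0) = (-2 + r)/A)
(-40*(-2))*W(4, 4) = (-40*(-2))*((-2 + 4)/4) = 80*((¼)*2) = 80*(½) = 40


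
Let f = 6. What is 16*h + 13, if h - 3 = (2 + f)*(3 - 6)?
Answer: -323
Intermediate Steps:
h = -21 (h = 3 + (2 + 6)*(3 - 6) = 3 + 8*(-3) = 3 - 24 = -21)
16*h + 13 = 16*(-21) + 13 = -336 + 13 = -323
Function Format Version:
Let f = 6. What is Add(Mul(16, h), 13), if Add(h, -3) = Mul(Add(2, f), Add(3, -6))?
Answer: -323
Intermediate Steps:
h = -21 (h = Add(3, Mul(Add(2, 6), Add(3, -6))) = Add(3, Mul(8, -3)) = Add(3, -24) = -21)
Add(Mul(16, h), 13) = Add(Mul(16, -21), 13) = Add(-336, 13) = -323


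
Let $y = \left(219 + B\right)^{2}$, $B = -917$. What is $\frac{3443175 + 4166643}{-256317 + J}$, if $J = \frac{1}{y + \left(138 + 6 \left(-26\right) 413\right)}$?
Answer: $- \frac{3218298569652}{108400047737} \approx -29.689$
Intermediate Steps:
$y = 487204$ ($y = \left(219 - 917\right)^{2} = \left(-698\right)^{2} = 487204$)
$J = \frac{1}{422914}$ ($J = \frac{1}{487204 + \left(138 + 6 \left(-26\right) 413\right)} = \frac{1}{487204 + \left(138 - 64428\right)} = \frac{1}{487204 - 64290} = \frac{1}{422914} \approx 2.3645 \cdot 10^{-6}$)
$\frac{3443175 + 4166643}{-256317 + J} = \frac{3443175 + 4166643}{-256317 + \frac{1}{422914}} = \frac{7609818}{- \frac{108400047737}{422914}} = 7609818 \left(- \frac{422914}{108400047737}\right) = - \frac{3218298569652}{108400047737}$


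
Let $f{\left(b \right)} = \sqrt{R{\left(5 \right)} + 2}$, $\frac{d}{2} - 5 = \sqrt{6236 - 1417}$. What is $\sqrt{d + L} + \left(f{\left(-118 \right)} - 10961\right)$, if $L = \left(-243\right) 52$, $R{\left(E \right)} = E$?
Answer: $-10961 + \sqrt{7} + \sqrt{-12626 + 2 \sqrt{4819}} \approx -10958.0 + 111.75 i$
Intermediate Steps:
$d = 10 + 2 \sqrt{4819}$ ($d = 10 + 2 \sqrt{6236 - 1417} = 10 + 2 \sqrt{4819} \approx 148.84$)
$f{\left(b \right)} = \sqrt{7}$ ($f{\left(b \right)} = \sqrt{5 + 2} = \sqrt{7}$)
$L = -12636$
$\sqrt{d + L} + \left(f{\left(-118 \right)} - 10961\right) = \sqrt{\left(10 + 2 \sqrt{4819}\right) - 12636} - \left(10961 - \sqrt{7}\right) = \sqrt{-12626 + 2 \sqrt{4819}} - \left(10961 - \sqrt{7}\right) = -10961 + \sqrt{7} + \sqrt{-12626 + 2 \sqrt{4819}}$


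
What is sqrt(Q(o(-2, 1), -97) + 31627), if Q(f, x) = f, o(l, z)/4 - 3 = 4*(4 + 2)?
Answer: sqrt(31735) ≈ 178.14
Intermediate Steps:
o(l, z) = 108 (o(l, z) = 12 + 4*(4*(4 + 2)) = 12 + 4*(4*6) = 12 + 4*24 = 12 + 96 = 108)
sqrt(Q(o(-2, 1), -97) + 31627) = sqrt(108 + 31627) = sqrt(31735)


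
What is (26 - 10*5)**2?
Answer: 576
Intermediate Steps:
(26 - 10*5)**2 = (26 - 50)**2 = (-24)**2 = 576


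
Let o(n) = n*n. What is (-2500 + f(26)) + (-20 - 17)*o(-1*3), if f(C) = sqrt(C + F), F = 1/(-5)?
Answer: -2833 + sqrt(645)/5 ≈ -2827.9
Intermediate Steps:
o(n) = n**2
F = -1/5 ≈ -0.20000
f(C) = sqrt(-1/5 + C) (f(C) = sqrt(C - 1/5) = sqrt(-1/5 + C))
(-2500 + f(26)) + (-20 - 17)*o(-1*3) = (-2500 + sqrt(-5 + 25*26)/5) + (-20 - 17)*(-1*3)**2 = (-2500 + sqrt(-5 + 650)/5) - 37*(-3)**2 = (-2500 + sqrt(645)/5) - 37*9 = (-2500 + sqrt(645)/5) - 333 = -2833 + sqrt(645)/5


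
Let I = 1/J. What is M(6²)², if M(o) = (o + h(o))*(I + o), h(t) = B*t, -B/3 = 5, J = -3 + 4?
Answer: 347747904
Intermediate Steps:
J = 1
B = -15 (B = -3*5 = -15)
h(t) = -15*t
I = 1 (I = 1/1 = 1)
M(o) = -14*o*(1 + o) (M(o) = (o - 15*o)*(1 + o) = (-14*o)*(1 + o) = -14*o*(1 + o))
M(6²)² = (14*6²*(-1 - 1*6²))² = (14*36*(-1 - 1*36))² = (14*36*(-1 - 36))² = (14*36*(-37))² = (-18648)² = 347747904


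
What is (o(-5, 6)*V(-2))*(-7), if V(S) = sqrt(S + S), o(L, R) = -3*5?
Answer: 210*I ≈ 210.0*I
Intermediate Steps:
o(L, R) = -15
V(S) = sqrt(2)*sqrt(S) (V(S) = sqrt(2*S) = sqrt(2)*sqrt(S))
(o(-5, 6)*V(-2))*(-7) = -15*sqrt(2)*sqrt(-2)*(-7) = -15*sqrt(2)*I*sqrt(2)*(-7) = -30*I*(-7) = 210*I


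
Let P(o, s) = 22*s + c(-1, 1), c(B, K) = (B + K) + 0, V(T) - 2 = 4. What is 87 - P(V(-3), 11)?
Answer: -155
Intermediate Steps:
V(T) = 6 (V(T) = 2 + 4 = 6)
c(B, K) = B + K
P(o, s) = 22*s (P(o, s) = 22*s + (-1 + 1) = 22*s + 0 = 22*s)
87 - P(V(-3), 11) = 87 - 22*11 = 87 - 1*242 = 87 - 242 = -155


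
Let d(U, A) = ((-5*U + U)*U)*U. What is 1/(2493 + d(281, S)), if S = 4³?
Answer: -1/88749671 ≈ -1.1268e-8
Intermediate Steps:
S = 64
d(U, A) = -4*U³ (d(U, A) = ((-4*U)*U)*U = (-4*U²)*U = -4*U³)
1/(2493 + d(281, S)) = 1/(2493 - 4*281³) = 1/(2493 - 4*22188041) = 1/(2493 - 88752164) = 1/(-88749671) = -1/88749671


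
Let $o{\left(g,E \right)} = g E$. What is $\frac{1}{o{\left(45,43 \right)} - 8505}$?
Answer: $- \frac{1}{6570} \approx -0.00015221$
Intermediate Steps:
$o{\left(g,E \right)} = E g$
$\frac{1}{o{\left(45,43 \right)} - 8505} = \frac{1}{43 \cdot 45 - 8505} = \frac{1}{1935 - 8505} = \frac{1}{-6570} = - \frac{1}{6570}$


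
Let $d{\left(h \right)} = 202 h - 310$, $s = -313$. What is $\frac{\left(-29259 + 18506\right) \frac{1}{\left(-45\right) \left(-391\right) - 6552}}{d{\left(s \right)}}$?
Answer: $\frac{10753}{701628048} \approx 1.5326 \cdot 10^{-5}$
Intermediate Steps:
$d{\left(h \right)} = -310 + 202 h$
$\frac{\left(-29259 + 18506\right) \frac{1}{\left(-45\right) \left(-391\right) - 6552}}{d{\left(s \right)}} = \frac{\left(-29259 + 18506\right) \frac{1}{\left(-45\right) \left(-391\right) - 6552}}{-310 + 202 \left(-313\right)} = \frac{\left(-10753\right) \frac{1}{17595 - 6552}}{-310 - 63226} = \frac{\left(-10753\right) \frac{1}{11043}}{-63536} = \left(-10753\right) \frac{1}{11043} \left(- \frac{1}{63536}\right) = \left(- \frac{10753}{11043}\right) \left(- \frac{1}{63536}\right) = \frac{10753}{701628048}$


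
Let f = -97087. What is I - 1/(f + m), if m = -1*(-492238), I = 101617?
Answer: 40154059166/395151 ≈ 1.0162e+5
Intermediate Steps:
m = 492238
I - 1/(f + m) = 101617 - 1/(-97087 + 492238) = 101617 - 1/395151 = 40154059166/395151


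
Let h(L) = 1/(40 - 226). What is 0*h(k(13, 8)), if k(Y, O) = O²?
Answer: 0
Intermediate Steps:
h(L) = -1/186 (h(L) = 1/(-186) = -1/186)
0*h(k(13, 8)) = 0*(-1/186) = 0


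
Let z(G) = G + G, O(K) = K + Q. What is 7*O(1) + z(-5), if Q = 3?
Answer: 18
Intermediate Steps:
O(K) = 3 + K (O(K) = K + 3 = 3 + K)
z(G) = 2*G
7*O(1) + z(-5) = 7*(3 + 1) + 2*(-5) = 7*4 - 10 = 28 - 10 = 18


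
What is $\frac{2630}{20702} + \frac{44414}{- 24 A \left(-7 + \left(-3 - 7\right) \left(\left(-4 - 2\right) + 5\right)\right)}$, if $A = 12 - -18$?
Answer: $- \frac{228444457}{11179080} \approx -20.435$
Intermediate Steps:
$A = 30$ ($A = 12 + 18 = 30$)
$\frac{2630}{20702} + \frac{44414}{- 24 A \left(-7 + \left(-3 - 7\right) \left(\left(-4 - 2\right) + 5\right)\right)} = \frac{2630}{20702} + \frac{44414}{\left(-24\right) 30 \left(-7 + \left(-3 - 7\right) \left(\left(-4 - 2\right) + 5\right)\right)} = 2630 \cdot \frac{1}{20702} + \frac{44414}{\left(-720\right) \left(-7 - 10 \left(\left(-4 - 2\right) + 5\right)\right)} = \frac{1315}{10351} + \frac{44414}{\left(-720\right) \left(-7 - 10 \left(-6 + 5\right)\right)} = \frac{1315}{10351} + \frac{44414}{\left(-720\right) \left(-7 - -10\right)} = \frac{1315}{10351} + \frac{44414}{\left(-720\right) \left(-7 + 10\right)} = \frac{1315}{10351} + \frac{44414}{\left(-720\right) 3} = \frac{1315}{10351} + \frac{44414}{-2160} = \frac{1315}{10351} + 44414 \left(- \frac{1}{2160}\right) = \frac{1315}{10351} - \frac{22207}{1080} = - \frac{228444457}{11179080}$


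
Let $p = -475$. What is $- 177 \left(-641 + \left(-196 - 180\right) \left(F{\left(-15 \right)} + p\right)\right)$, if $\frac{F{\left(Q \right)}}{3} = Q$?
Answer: $-34493583$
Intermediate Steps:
$F{\left(Q \right)} = 3 Q$
$- 177 \left(-641 + \left(-196 - 180\right) \left(F{\left(-15 \right)} + p\right)\right) = - 177 \left(-641 + \left(-196 - 180\right) \left(3 \left(-15\right) - 475\right)\right) = - 177 \left(-641 - 376 \left(-45 - 475\right)\right) = - 177 \left(-641 - -195520\right) = - 177 \left(-641 + 195520\right) = \left(-177\right) 194879 = -34493583$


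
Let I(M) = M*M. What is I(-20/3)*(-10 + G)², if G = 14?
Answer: 6400/9 ≈ 711.11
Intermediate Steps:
I(M) = M²
I(-20/3)*(-10 + G)² = (-20/3)²*(-10 + 14)² = (-20*⅓)²*4² = (-20/3)²*16 = (400/9)*16 = 6400/9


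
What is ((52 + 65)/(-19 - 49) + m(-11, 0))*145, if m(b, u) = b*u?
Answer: -16965/68 ≈ -249.49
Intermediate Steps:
((52 + 65)/(-19 - 49) + m(-11, 0))*145 = ((52 + 65)/(-19 - 49) - 11*0)*145 = (117/(-68) + 0)*145 = (117*(-1/68) + 0)*145 = (-117/68 + 0)*145 = -117/68*145 = -16965/68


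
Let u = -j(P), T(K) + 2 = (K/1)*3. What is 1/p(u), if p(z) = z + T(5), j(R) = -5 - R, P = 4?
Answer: 1/22 ≈ 0.045455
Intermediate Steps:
T(K) = -2 + 3*K (T(K) = -2 + (K/1)*3 = -2 + (1*K)*3 = -2 + K*3 = -2 + 3*K)
u = 9 (u = -(-5 - 1*4) = -(-5 - 4) = -1*(-9) = 9)
p(z) = 13 + z (p(z) = z + (-2 + 3*5) = z + (-2 + 15) = z + 13 = 13 + z)
1/p(u) = 1/(13 + 9) = 1/22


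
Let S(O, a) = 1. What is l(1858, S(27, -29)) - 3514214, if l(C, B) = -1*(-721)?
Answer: -3513493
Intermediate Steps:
l(C, B) = 721
l(1858, S(27, -29)) - 3514214 = 721 - 3514214 = -3513493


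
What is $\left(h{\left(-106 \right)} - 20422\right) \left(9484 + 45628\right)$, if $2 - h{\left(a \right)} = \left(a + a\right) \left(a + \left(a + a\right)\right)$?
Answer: $-4840817632$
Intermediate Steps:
$h{\left(a \right)} = 2 - 6 a^{2}$ ($h{\left(a \right)} = 2 - \left(a + a\right) \left(a + \left(a + a\right)\right) = 2 - 2 a \left(a + 2 a\right) = 2 - 2 a 3 a = 2 - 6 a^{2}$)
$\left(h{\left(-106 \right)} - 20422\right) \left(9484 + 45628\right) = \left(\left(2 - 6 \left(-106\right)^{2}\right) - 20422\right) \left(9484 + 45628\right) = \left(\left(2 - 67416\right) - 20422\right) 55112 = \left(-67414 - 20422\right) 55112 = \left(-87836\right) 55112 = -4840817632$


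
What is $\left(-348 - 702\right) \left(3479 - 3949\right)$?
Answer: $493500$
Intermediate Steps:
$\left(-348 - 702\right) \left(3479 - 3949\right) = \left(-1050\right) \left(-470\right) = 493500$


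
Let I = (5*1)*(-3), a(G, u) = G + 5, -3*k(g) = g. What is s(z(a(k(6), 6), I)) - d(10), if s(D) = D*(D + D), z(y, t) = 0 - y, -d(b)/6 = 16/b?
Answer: 138/5 ≈ 27.600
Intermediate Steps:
k(g) = -g/3
d(b) = -96/b
a(G, u) = 5 + G
I = -15 (I = 5*(-3) = -15)
z(y, t) = -y
s(D) = 2*D**2 (s(D) = D*(2*D) = 2*D**2)
s(z(a(k(6), 6), I)) - d(10) = 2*(-(5 - 1/3*6))**2 - (-96)/10 = 2*(-(5 - 2))**2 - (-96)/10 = 2*(-1*3)**2 - 1*(-48/5) = 2*(-3)**2 + 48/5 = 2*9 + 48/5 = 18 + 48/5 = 138/5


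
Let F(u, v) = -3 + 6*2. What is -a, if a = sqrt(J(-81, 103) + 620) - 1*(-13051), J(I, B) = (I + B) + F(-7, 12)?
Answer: -13051 - sqrt(651) ≈ -13077.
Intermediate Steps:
F(u, v) = 9 (F(u, v) = -3 + 12 = 9)
J(I, B) = 9 + B + I (J(I, B) = (I + B) + 9 = (B + I) + 9 = 9 + B + I)
a = 13051 + sqrt(651) (a = sqrt((9 + 103 - 81) + 620) - 1*(-13051) = sqrt(31 + 620) + 13051 = sqrt(651) + 13051 = 13051 + sqrt(651) ≈ 13077.)
-a = -(13051 + sqrt(651)) = -13051 - sqrt(651)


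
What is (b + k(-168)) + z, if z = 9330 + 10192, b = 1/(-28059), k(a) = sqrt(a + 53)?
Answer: 547767797/28059 + I*sqrt(115) ≈ 19522.0 + 10.724*I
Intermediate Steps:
k(a) = sqrt(53 + a)
b = -1/28059 ≈ -3.5639e-5
z = 19522
(b + k(-168)) + z = (-1/28059 + sqrt(53 - 168)) + 19522 = (-1/28059 + sqrt(-115)) + 19522 = (-1/28059 + I*sqrt(115)) + 19522 = 547767797/28059 + I*sqrt(115)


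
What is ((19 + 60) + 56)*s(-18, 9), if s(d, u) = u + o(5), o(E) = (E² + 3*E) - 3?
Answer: 6210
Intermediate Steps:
o(E) = -3 + E² + 3*E
s(d, u) = 37 + u (s(d, u) = u + (-3 + 5² + 3*5) = u + (-3 + 25 + 15) = u + 37 = 37 + u)
((19 + 60) + 56)*s(-18, 9) = ((19 + 60) + 56)*(37 + 9) = (79 + 56)*46 = 135*46 = 6210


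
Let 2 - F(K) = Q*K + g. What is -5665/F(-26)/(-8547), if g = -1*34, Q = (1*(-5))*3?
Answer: -515/275058 ≈ -0.0018723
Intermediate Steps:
Q = -15 (Q = -5*3 = -15)
g = -34
F(K) = 36 + 15*K (F(K) = 2 - (-15*K - 34) = 2 - (-34 - 15*K) = 2 + (34 + 15*K) = 36 + 15*K)
-5665/F(-26)/(-8547) = -5665/(36 + 15*(-26))/(-8547) = -5665/(36 - 390)*(-1/8547) = -5665/(-354)*(-1/8547) = -5665*(-1/354)*(-1/8547) = (5665/354)*(-1/8547) = -515/275058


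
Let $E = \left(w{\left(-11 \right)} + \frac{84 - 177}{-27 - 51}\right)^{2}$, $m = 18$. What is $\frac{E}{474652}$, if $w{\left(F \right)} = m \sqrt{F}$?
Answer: $- \frac{2408303}{320864752} + \frac{279 i \sqrt{11}}{3085238} \approx -0.0075057 + 0.00029992 i$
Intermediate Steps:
$w{\left(F \right)} = 18 \sqrt{F}$
$E = \left(\frac{31}{26} + 18 i \sqrt{11}\right)^{2}$ ($E = \left(18 \sqrt{-11} + \frac{84 - 177}{-27 - 51}\right)^{2} = \left(18 i \sqrt{11} - \frac{93}{-78}\right)^{2} = \left(18 i \sqrt{11} - - \frac{31}{26}\right)^{2} = \left(18 i \sqrt{11} + \frac{31}{26}\right)^{2} = \left(\frac{31}{26} + 18 i \sqrt{11}\right)^{2} \approx -3562.6 + 142.36 i$)
$\frac{E}{474652} = \frac{- \frac{2408303}{676} + \frac{558 i \sqrt{11}}{13}}{474652} = \left(- \frac{2408303}{676} + \frac{558 i \sqrt{11}}{13}\right) \frac{1}{474652} = - \frac{2408303}{320864752} + \frac{279 i \sqrt{11}}{3085238}$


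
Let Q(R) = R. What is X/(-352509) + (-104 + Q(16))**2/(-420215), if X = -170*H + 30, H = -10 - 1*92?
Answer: -3342988082/49376523145 ≈ -0.067704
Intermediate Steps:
H = -102 (H = -10 - 92 = -102)
X = 17370 (X = -170*(-102) + 30 = 17340 + 30 = 17370)
X/(-352509) + (-104 + Q(16))**2/(-420215) = 17370/(-352509) + (-104 + 16)**2/(-420215) = 17370*(-1/352509) + (-88)**2*(-1/420215) = -5790/117503 + 7744*(-1/420215) = -5790/117503 - 7744/420215 = -3342988082/49376523145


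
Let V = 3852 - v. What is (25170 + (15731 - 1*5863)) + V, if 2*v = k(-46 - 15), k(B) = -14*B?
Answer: 38463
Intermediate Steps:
v = 427 (v = (-14*(-46 - 15))/2 = (-14*(-61))/2 = (½)*854 = 427)
V = 3425 (V = 3852 - 1*427 = 3852 - 427 = 3425)
(25170 + (15731 - 1*5863)) + V = (25170 + (15731 - 1*5863)) + 3425 = (25170 + (15731 - 5863)) + 3425 = (25170 + 9868) + 3425 = 35038 + 3425 = 38463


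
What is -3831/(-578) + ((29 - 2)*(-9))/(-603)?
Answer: 272283/38726 ≈ 7.0310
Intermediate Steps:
-3831/(-578) + ((29 - 2)*(-9))/(-603) = -3831*(-1/578) + (27*(-9))*(-1/603) = 3831/578 - 243*(-1/603) = 3831/578 + 27/67 = 272283/38726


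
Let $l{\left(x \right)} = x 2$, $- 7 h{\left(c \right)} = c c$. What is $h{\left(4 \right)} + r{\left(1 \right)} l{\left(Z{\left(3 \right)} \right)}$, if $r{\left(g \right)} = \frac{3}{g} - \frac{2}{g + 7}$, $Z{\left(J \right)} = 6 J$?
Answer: $\frac{677}{7} \approx 96.714$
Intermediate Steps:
$h{\left(c \right)} = - \frac{c^{2}}{7}$ ($h{\left(c \right)} = - \frac{c c}{7} = - \frac{c^{2}}{7}$)
$l{\left(x \right)} = 2 x$
$r{\left(g \right)} = - \frac{2}{7 + g} + \frac{3}{g}$ ($r{\left(g \right)} = \frac{3}{g} - \frac{2}{7 + g} = - \frac{2}{7 + g} + \frac{3}{g}$)
$h{\left(4 \right)} + r{\left(1 \right)} l{\left(Z{\left(3 \right)} \right)} = - \frac{4^{2}}{7} + \frac{21 + 1}{1 \left(7 + 1\right)} 2 \cdot 6 \cdot 3 = \left(- \frac{1}{7}\right) 16 + 1 \cdot \frac{1}{8} \cdot 22 \cdot 2 \cdot 18 = - \frac{16}{7} + 1 \cdot \frac{1}{8} \cdot 22 \cdot 36 = - \frac{16}{7} + \frac{11}{4} \cdot 36 = - \frac{16}{7} + 99 = \frac{677}{7}$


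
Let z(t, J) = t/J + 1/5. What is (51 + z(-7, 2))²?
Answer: 227529/100 ≈ 2275.3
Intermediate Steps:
z(t, J) = ⅕ + t/J (z(t, J) = t/J + 1*(⅕) = t/J + ⅕ = ⅕ + t/J)
(51 + z(-7, 2))² = (51 + (-7 + (⅕)*2)/2)² = (51 + (-7 + ⅖)/2)² = (51 + (½)*(-33/5))² = (51 - 33/10)² = (477/10)² = 227529/100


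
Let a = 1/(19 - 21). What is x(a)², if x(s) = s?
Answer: ¼ ≈ 0.25000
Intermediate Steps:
a = -½ (a = 1/(-2) = -½ ≈ -0.50000)
x(a)² = (-½)² = ¼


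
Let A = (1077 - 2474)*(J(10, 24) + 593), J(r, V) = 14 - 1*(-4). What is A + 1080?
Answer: -852487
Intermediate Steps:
J(r, V) = 18 (J(r, V) = 14 + 4 = 18)
A = -853567 (A = (1077 - 2474)*(18 + 593) = -1397*611 = -853567)
A + 1080 = -853567 + 1080 = -852487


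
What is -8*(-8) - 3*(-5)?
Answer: 79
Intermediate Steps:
-8*(-8) - 3*(-5) = 64 + 15 = 79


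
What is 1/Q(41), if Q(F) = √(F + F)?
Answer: √82/82 ≈ 0.11043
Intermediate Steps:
Q(F) = √2*√F (Q(F) = √(2*F) = √2*√F)
1/Q(41) = 1/(√2*√41) = 1/(√82) = √82/82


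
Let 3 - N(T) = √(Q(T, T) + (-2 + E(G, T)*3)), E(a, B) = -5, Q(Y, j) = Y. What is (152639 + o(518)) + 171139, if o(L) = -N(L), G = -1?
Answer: 323775 + √501 ≈ 3.2380e+5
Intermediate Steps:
N(T) = 3 - √(-17 + T) (N(T) = 3 - √(T + (-2 - 5*3)) = 3 - √(T + (-2 - 15)) = 3 - √(T - 17) = 3 - √(-17 + T))
o(L) = -3 + √(-17 + L) (o(L) = -(3 - √(-17 + L)) = -3 + √(-17 + L))
(152639 + o(518)) + 171139 = (152639 + (-3 + √(-17 + 518))) + 171139 = (152639 + (-3 + √501)) + 171139 = (152636 + √501) + 171139 = 323775 + √501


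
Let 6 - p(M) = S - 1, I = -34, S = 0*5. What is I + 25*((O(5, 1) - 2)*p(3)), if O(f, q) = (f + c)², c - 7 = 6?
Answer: 56316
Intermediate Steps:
c = 13 (c = 7 + 6 = 13)
S = 0
O(f, q) = (13 + f)² (O(f, q) = (f + 13)² = (13 + f)²)
p(M) = 7 (p(M) = 6 - (0 - 1) = 6 - 1*(-1) = 6 + 1 = 7)
I + 25*((O(5, 1) - 2)*p(3)) = -34 + 25*(((13 + 5)² - 2)*7) = -34 + 25*((18² - 2)*7) = -34 + 25*((324 - 2)*7) = -34 + 25*(322*7) = -34 + 25*2254 = -34 + 56350 = 56316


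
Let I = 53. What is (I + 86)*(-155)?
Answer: -21545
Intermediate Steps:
(I + 86)*(-155) = (53 + 86)*(-155) = 139*(-155) = -21545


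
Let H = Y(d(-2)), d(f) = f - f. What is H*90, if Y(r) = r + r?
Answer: 0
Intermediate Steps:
d(f) = 0
Y(r) = 2*r
H = 0 (H = 2*0 = 0)
H*90 = 0*90 = 0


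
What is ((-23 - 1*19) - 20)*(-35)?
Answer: 2170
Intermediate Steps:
((-23 - 1*19) - 20)*(-35) = ((-23 - 19) - 20)*(-35) = (-42 - 20)*(-35) = -62*(-35) = 2170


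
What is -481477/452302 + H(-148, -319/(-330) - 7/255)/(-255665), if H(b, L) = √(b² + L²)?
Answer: -481477/452302 - √5697459841/130389150 ≈ -1.0651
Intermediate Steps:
H(b, L) = √(L² + b²)
-481477/452302 + H(-148, -319/(-330) - 7/255)/(-255665) = -481477/452302 + √((-319/(-330) - 7/255)² + (-148)²)/(-255665) = -481477*1/452302 + √((-319*(-1/330) - 7*1/255)² + 21904)*(-1/255665) = -481477/452302 + √((29/30 - 7/255)² + 21904)*(-1/255665) = -481477/452302 + √((479/510)² + 21904)*(-1/255665) = -481477/452302 + √(229441/260100 + 21904)*(-1/255665) = -481477/452302 + √(5697459841/260100)*(-1/255665) = -481477/452302 + (√5697459841/510)*(-1/255665) = -481477/452302 - √5697459841/130389150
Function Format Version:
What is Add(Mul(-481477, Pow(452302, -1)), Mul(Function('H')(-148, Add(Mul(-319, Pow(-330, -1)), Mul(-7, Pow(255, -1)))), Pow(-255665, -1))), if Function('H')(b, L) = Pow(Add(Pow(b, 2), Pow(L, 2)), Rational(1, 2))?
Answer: Add(Rational(-481477, 452302), Mul(Rational(-1, 130389150), Pow(5697459841, Rational(1, 2)))) ≈ -1.0651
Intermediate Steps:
Function('H')(b, L) = Pow(Add(Pow(L, 2), Pow(b, 2)), Rational(1, 2))
Add(Mul(-481477, Pow(452302, -1)), Mul(Function('H')(-148, Add(Mul(-319, Pow(-330, -1)), Mul(-7, Pow(255, -1)))), Pow(-255665, -1))) = Add(Mul(-481477, Pow(452302, -1)), Mul(Pow(Add(Pow(Add(Mul(-319, Pow(-330, -1)), Mul(-7, Pow(255, -1))), 2), Pow(-148, 2)), Rational(1, 2)), Pow(-255665, -1))) = Add(Mul(-481477, Rational(1, 452302)), Mul(Pow(Add(Pow(Add(Mul(-319, Rational(-1, 330)), Mul(-7, Rational(1, 255))), 2), 21904), Rational(1, 2)), Rational(-1, 255665))) = Add(Rational(-481477, 452302), Mul(Pow(Add(Pow(Add(Rational(29, 30), Rational(-7, 255)), 2), 21904), Rational(1, 2)), Rational(-1, 255665))) = Add(Rational(-481477, 452302), Mul(Pow(Add(Pow(Rational(479, 510), 2), 21904), Rational(1, 2)), Rational(-1, 255665))) = Add(Rational(-481477, 452302), Mul(Pow(Add(Rational(229441, 260100), 21904), Rational(1, 2)), Rational(-1, 255665))) = Add(Rational(-481477, 452302), Mul(Pow(Rational(5697459841, 260100), Rational(1, 2)), Rational(-1, 255665))) = Add(Rational(-481477, 452302), Mul(Mul(Rational(1, 510), Pow(5697459841, Rational(1, 2))), Rational(-1, 255665))) = Add(Rational(-481477, 452302), Mul(Rational(-1, 130389150), Pow(5697459841, Rational(1, 2))))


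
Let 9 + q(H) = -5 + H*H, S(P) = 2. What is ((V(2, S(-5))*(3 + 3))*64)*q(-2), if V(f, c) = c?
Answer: -7680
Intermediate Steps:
q(H) = -14 + H**2 (q(H) = -9 + (-5 + H*H) = -9 + (-5 + H**2) = -14 + H**2)
((V(2, S(-5))*(3 + 3))*64)*q(-2) = ((2*(3 + 3))*64)*(-14 + (-2)**2) = ((2*6)*64)*(-14 + 4) = (12*64)*(-10) = 768*(-10) = -7680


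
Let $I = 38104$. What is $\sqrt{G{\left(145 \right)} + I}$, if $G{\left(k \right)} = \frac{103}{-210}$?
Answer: $\frac{\sqrt{1680364770}}{210} \approx 195.2$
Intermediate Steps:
$G{\left(k \right)} = - \frac{103}{210}$ ($G{\left(k \right)} = 103 \left(- \frac{1}{210}\right) = - \frac{103}{210}$)
$\sqrt{G{\left(145 \right)} + I} = \sqrt{- \frac{103}{210} + 38104} = \sqrt{\frac{8001737}{210}} = \frac{\sqrt{1680364770}}{210}$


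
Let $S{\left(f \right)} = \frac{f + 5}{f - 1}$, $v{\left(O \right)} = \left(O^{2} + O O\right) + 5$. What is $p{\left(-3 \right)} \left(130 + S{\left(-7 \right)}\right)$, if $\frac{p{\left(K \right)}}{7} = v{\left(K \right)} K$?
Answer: $- \frac{251643}{4} \approx -62911.0$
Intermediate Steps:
$v{\left(O \right)} = 5 + 2 O^{2}$ ($v{\left(O \right)} = \left(O^{2} + O^{2}\right) + 5 = 2 O^{2} + 5 = 5 + 2 O^{2}$)
$S{\left(f \right)} = \frac{5 + f}{-1 + f}$
$p{\left(K \right)} = 7 K \left(5 + 2 K^{2}\right)$ ($p{\left(K \right)} = 7 \left(5 + 2 K^{2}\right) K = 7 K \left(5 + 2 K^{2}\right)$)
$p{\left(-3 \right)} \left(130 + S{\left(-7 \right)}\right) = \left(14 \left(-3\right)^{3} + 35 \left(-3\right)\right) \left(130 + \frac{5 - 7}{-1 - 7}\right) = \left(14 \left(-27\right) - 105\right) \left(130 + \frac{1}{-8} \left(-2\right)\right) = \left(-378 - 105\right) \left(130 - - \frac{1}{4}\right) = - 483 \left(130 + \frac{1}{4}\right) = \left(-483\right) \frac{521}{4} = - \frac{251643}{4}$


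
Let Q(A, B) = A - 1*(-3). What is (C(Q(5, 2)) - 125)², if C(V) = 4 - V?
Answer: 16641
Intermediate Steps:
Q(A, B) = 3 + A (Q(A, B) = A + 3 = 3 + A)
(C(Q(5, 2)) - 125)² = ((4 - (3 + 5)) - 125)² = ((4 - 1*8) - 125)² = ((4 - 8) - 125)² = (-4 - 125)² = (-129)² = 16641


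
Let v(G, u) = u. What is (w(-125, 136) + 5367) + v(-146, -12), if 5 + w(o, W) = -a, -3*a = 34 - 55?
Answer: 5343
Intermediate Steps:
a = 7 (a = -(34 - 55)/3 = -⅓*(-21) = 7)
w(o, W) = -12 (w(o, W) = -5 - 1*7 = -5 - 7 = -12)
(w(-125, 136) + 5367) + v(-146, -12) = (-12 + 5367) - 12 = 5355 - 12 = 5343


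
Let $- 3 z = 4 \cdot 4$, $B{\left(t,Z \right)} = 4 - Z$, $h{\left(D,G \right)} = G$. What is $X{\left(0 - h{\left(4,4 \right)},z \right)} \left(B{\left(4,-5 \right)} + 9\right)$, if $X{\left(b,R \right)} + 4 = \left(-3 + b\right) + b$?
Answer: $-270$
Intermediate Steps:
$z = - \frac{16}{3}$ ($z = - \frac{4 \cdot 4}{3} = \left(- \frac{1}{3}\right) 16 = - \frac{16}{3} \approx -5.3333$)
$X{\left(b,R \right)} = -7 + 2 b$ ($X{\left(b,R \right)} = -4 + \left(\left(-3 + b\right) + b\right) = -4 + \left(-3 + 2 b\right) = -7 + 2 b$)
$X{\left(0 - h{\left(4,4 \right)},z \right)} \left(B{\left(4,-5 \right)} + 9\right) = \left(-7 + 2 \left(0 - 4\right)\right) \left(\left(4 - -5\right) + 9\right) = \left(-7 + 2 \left(0 - 4\right)\right) \left(\left(4 + 5\right) + 9\right) = \left(-7 + 2 \left(-4\right)\right) \left(9 + 9\right) = \left(-7 - 8\right) 18 = \left(-15\right) 18 = -270$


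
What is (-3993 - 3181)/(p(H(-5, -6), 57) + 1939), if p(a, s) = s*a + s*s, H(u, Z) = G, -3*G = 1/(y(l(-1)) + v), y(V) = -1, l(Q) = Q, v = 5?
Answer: -28696/20733 ≈ -1.3841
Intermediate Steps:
G = -1/12 (G = -1/(3*(-1 + 5)) = -1/3/4 = -1/3*1/4 = -1/12 ≈ -0.083333)
H(u, Z) = -1/12
p(a, s) = s**2 + a*s (p(a, s) = a*s + s**2 = s**2 + a*s)
(-3993 - 3181)/(p(H(-5, -6), 57) + 1939) = (-3993 - 3181)/(57*(-1/12 + 57) + 1939) = -7174/(57*(683/12) + 1939) = -7174/(12977/4 + 1939) = -7174/20733/4 = -7174*4/20733 = -28696/20733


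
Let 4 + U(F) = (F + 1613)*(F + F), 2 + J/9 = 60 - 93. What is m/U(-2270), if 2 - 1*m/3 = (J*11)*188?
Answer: 977133/1491388 ≈ 0.65518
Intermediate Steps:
J = -315 (J = -18 + 9*(60 - 93) = -18 + 9*(-33) = -18 - 297 = -315)
U(F) = -4 + 2*F*(1613 + F) (U(F) = -4 + (F + 1613)*(F + F) = -4 + (1613 + F)*(2*F) = -4 + 2*F*(1613 + F))
m = 1954266 (m = 6 - 3*(-315*11)*188 = 6 - (-10395)*188 = 6 - 3*(-651420) = 6 + 1954260 = 1954266)
m/U(-2270) = 1954266/(-4 + 2*(-2270)**2 + 3226*(-2270)) = 1954266/(-4 + 2*5152900 - 7323020) = 1954266/(-4 + 10305800 - 7323020) = 1954266/2982776 = 1954266*(1/2982776) = 977133/1491388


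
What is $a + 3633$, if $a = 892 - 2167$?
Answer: $2358$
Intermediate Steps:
$a = -1275$
$a + 3633 = -1275 + 3633 = 2358$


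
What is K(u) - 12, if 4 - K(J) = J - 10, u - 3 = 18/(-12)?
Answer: ½ ≈ 0.50000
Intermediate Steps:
u = 3/2 (u = 3 + 18/(-12) = 3 + 18*(-1/12) = 3 - 3/2 = 3/2 ≈ 1.5000)
K(J) = 14 - J (K(J) = 4 - (J - 10) = 4 - (-10 + J) = 4 + (10 - J) = 14 - J)
K(u) - 12 = (14 - 1*3/2) - 12 = (14 - 3/2) - 12 = 25/2 - 12 = ½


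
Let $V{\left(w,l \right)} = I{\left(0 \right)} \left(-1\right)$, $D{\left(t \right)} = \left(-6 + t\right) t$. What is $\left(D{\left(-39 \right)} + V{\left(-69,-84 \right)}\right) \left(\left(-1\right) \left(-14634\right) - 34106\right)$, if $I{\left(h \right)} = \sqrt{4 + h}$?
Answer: $-34134416$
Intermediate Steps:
$D{\left(t \right)} = t \left(-6 + t\right)$
$V{\left(w,l \right)} = -2$ ($V{\left(w,l \right)} = \sqrt{4 + 0} \left(-1\right) = \sqrt{4} \left(-1\right) = 2 \left(-1\right) = -2$)
$\left(D{\left(-39 \right)} + V{\left(-69,-84 \right)}\right) \left(\left(-1\right) \left(-14634\right) - 34106\right) = \left(- 39 \left(-6 - 39\right) - 2\right) \left(\left(-1\right) \left(-14634\right) - 34106\right) = \left(\left(-39\right) \left(-45\right) - 2\right) \left(14634 - 34106\right) = \left(1755 - 2\right) \left(-19472\right) = 1753 \left(-19472\right) = -34134416$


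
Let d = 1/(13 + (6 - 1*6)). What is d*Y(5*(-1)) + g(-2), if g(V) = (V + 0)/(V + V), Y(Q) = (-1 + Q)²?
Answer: 85/26 ≈ 3.2692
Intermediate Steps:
g(V) = ½ (g(V) = V/((2*V)) = V*(1/(2*V)) = ½)
d = 1/13 (d = 1/(13 + (6 - 6)) = 1/(13 + 0) = 1/13 ≈ 0.076923)
d*Y(5*(-1)) + g(-2) = (-1 + 5*(-1))²/13 + ½ = (-1 - 5)²/13 + ½ = (1/13)*(-6)² + ½ = (1/13)*36 + ½ = 36/13 + ½ = 85/26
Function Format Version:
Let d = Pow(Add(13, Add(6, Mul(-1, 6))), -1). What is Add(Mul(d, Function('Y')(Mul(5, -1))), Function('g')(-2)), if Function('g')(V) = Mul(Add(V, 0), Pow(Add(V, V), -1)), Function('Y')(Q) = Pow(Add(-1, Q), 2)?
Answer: Rational(85, 26) ≈ 3.2692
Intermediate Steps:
Function('g')(V) = Rational(1, 2) (Function('g')(V) = Mul(V, Pow(Mul(2, V), -1)) = Mul(V, Mul(Rational(1, 2), Pow(V, -1))) = Rational(1, 2))
d = Rational(1, 13) (d = Pow(Add(13, Add(6, -6)), -1) = Pow(Add(13, 0), -1) = Pow(13, -1) = Rational(1, 13) ≈ 0.076923)
Add(Mul(d, Function('Y')(Mul(5, -1))), Function('g')(-2)) = Add(Mul(Rational(1, 13), Pow(Add(-1, Mul(5, -1)), 2)), Rational(1, 2)) = Add(Mul(Rational(1, 13), Pow(Add(-1, -5), 2)), Rational(1, 2)) = Add(Mul(Rational(1, 13), Pow(-6, 2)), Rational(1, 2)) = Add(Mul(Rational(1, 13), 36), Rational(1, 2)) = Add(Rational(36, 13), Rational(1, 2)) = Rational(85, 26)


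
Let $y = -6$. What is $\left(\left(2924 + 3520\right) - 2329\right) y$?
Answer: $-24690$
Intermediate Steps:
$\left(\left(2924 + 3520\right) - 2329\right) y = \left(\left(2924 + 3520\right) - 2329\right) \left(-6\right) = \left(6444 - 2329\right) \left(-6\right) = 4115 \left(-6\right) = -24690$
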